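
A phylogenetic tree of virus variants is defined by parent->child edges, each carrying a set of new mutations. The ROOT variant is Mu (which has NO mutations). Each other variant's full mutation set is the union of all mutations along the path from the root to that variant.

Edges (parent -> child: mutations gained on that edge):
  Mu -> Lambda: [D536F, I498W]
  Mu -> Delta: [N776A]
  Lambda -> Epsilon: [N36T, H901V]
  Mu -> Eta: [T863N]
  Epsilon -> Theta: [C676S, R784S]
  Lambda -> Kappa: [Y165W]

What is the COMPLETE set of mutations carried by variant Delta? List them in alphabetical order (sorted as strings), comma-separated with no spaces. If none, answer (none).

At Mu: gained [] -> total []
At Delta: gained ['N776A'] -> total ['N776A']

Answer: N776A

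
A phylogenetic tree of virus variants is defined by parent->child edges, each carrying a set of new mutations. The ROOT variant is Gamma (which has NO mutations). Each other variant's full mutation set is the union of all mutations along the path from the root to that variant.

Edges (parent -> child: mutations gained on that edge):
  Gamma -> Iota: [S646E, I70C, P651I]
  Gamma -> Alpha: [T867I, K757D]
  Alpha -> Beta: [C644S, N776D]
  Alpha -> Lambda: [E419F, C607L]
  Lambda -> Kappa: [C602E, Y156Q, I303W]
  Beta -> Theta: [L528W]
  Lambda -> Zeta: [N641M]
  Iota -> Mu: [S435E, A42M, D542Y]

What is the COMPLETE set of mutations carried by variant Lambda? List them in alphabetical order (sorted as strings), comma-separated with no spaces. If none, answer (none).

Answer: C607L,E419F,K757D,T867I

Derivation:
At Gamma: gained [] -> total []
At Alpha: gained ['T867I', 'K757D'] -> total ['K757D', 'T867I']
At Lambda: gained ['E419F', 'C607L'] -> total ['C607L', 'E419F', 'K757D', 'T867I']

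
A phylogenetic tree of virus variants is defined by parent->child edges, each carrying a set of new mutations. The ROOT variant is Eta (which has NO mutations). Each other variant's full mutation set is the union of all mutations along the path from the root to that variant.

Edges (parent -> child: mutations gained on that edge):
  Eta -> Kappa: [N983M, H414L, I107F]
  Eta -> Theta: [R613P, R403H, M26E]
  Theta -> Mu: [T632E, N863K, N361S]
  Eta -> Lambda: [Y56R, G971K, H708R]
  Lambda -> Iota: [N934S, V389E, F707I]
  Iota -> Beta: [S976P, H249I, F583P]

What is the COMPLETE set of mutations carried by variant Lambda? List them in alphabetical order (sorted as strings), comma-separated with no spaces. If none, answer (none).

Answer: G971K,H708R,Y56R

Derivation:
At Eta: gained [] -> total []
At Lambda: gained ['Y56R', 'G971K', 'H708R'] -> total ['G971K', 'H708R', 'Y56R']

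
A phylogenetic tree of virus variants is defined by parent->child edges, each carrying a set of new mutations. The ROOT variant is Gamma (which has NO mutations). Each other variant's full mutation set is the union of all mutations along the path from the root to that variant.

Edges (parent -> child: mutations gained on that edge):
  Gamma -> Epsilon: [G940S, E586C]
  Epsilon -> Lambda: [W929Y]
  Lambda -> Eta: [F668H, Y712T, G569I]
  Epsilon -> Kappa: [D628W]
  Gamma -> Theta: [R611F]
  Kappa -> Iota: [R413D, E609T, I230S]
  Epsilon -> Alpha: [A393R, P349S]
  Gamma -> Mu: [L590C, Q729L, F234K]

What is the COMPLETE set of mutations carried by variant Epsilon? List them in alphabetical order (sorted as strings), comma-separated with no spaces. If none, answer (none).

At Gamma: gained [] -> total []
At Epsilon: gained ['G940S', 'E586C'] -> total ['E586C', 'G940S']

Answer: E586C,G940S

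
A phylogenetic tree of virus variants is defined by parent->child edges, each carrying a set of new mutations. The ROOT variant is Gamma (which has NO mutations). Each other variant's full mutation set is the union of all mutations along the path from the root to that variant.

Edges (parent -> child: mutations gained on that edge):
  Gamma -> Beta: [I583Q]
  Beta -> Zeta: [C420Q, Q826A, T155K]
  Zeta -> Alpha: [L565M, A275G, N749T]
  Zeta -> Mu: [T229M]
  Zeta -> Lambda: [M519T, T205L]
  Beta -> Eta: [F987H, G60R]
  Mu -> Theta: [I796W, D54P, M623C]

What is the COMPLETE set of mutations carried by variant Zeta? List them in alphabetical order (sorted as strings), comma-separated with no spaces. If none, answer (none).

Answer: C420Q,I583Q,Q826A,T155K

Derivation:
At Gamma: gained [] -> total []
At Beta: gained ['I583Q'] -> total ['I583Q']
At Zeta: gained ['C420Q', 'Q826A', 'T155K'] -> total ['C420Q', 'I583Q', 'Q826A', 'T155K']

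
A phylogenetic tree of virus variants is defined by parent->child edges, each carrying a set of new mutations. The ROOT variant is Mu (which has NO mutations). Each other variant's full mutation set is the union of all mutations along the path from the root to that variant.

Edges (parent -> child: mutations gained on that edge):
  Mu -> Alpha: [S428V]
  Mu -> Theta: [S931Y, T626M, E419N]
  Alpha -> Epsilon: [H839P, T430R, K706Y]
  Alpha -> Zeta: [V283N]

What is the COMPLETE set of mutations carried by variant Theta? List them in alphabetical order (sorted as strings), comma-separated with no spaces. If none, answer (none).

Answer: E419N,S931Y,T626M

Derivation:
At Mu: gained [] -> total []
At Theta: gained ['S931Y', 'T626M', 'E419N'] -> total ['E419N', 'S931Y', 'T626M']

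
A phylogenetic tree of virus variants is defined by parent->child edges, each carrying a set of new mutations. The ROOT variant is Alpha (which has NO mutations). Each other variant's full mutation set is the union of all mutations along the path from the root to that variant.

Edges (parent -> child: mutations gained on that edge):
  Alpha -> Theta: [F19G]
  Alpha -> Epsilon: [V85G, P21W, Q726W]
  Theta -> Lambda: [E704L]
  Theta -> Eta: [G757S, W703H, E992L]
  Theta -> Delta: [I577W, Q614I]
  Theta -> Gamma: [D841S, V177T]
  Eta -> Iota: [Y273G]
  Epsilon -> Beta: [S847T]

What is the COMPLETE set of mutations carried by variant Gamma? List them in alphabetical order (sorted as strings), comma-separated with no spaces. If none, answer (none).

Answer: D841S,F19G,V177T

Derivation:
At Alpha: gained [] -> total []
At Theta: gained ['F19G'] -> total ['F19G']
At Gamma: gained ['D841S', 'V177T'] -> total ['D841S', 'F19G', 'V177T']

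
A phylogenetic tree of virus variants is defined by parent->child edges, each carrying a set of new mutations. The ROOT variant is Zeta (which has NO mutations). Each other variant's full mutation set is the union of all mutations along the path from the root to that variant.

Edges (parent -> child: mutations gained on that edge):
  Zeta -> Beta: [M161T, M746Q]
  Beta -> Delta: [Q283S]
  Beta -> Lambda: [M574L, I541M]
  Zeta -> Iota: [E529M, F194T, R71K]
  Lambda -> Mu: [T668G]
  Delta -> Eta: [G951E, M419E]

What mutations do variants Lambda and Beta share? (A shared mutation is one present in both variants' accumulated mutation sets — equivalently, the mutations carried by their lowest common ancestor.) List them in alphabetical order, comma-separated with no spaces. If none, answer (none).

Answer: M161T,M746Q

Derivation:
Accumulating mutations along path to Lambda:
  At Zeta: gained [] -> total []
  At Beta: gained ['M161T', 'M746Q'] -> total ['M161T', 'M746Q']
  At Lambda: gained ['M574L', 'I541M'] -> total ['I541M', 'M161T', 'M574L', 'M746Q']
Mutations(Lambda) = ['I541M', 'M161T', 'M574L', 'M746Q']
Accumulating mutations along path to Beta:
  At Zeta: gained [] -> total []
  At Beta: gained ['M161T', 'M746Q'] -> total ['M161T', 'M746Q']
Mutations(Beta) = ['M161T', 'M746Q']
Intersection: ['I541M', 'M161T', 'M574L', 'M746Q'] ∩ ['M161T', 'M746Q'] = ['M161T', 'M746Q']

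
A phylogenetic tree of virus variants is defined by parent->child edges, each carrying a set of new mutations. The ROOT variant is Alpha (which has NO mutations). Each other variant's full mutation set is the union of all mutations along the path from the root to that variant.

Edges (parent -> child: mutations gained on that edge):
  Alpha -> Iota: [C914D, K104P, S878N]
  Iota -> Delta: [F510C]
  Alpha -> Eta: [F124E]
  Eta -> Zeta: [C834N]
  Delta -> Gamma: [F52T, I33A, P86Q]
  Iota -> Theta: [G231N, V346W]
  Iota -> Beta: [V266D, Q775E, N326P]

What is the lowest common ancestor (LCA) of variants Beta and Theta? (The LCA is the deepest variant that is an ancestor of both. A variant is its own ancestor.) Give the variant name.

Answer: Iota

Derivation:
Path from root to Beta: Alpha -> Iota -> Beta
  ancestors of Beta: {Alpha, Iota, Beta}
Path from root to Theta: Alpha -> Iota -> Theta
  ancestors of Theta: {Alpha, Iota, Theta}
Common ancestors: {Alpha, Iota}
Walk up from Theta: Theta (not in ancestors of Beta), Iota (in ancestors of Beta), Alpha (in ancestors of Beta)
Deepest common ancestor (LCA) = Iota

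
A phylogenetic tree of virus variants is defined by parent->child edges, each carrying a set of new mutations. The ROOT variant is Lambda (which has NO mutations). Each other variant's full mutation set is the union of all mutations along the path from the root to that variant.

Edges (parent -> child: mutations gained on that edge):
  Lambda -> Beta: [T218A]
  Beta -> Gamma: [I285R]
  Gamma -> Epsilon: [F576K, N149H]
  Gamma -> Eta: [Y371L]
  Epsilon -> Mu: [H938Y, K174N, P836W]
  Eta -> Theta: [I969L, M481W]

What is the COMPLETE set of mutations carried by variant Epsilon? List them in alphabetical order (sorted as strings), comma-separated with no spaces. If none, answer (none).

At Lambda: gained [] -> total []
At Beta: gained ['T218A'] -> total ['T218A']
At Gamma: gained ['I285R'] -> total ['I285R', 'T218A']
At Epsilon: gained ['F576K', 'N149H'] -> total ['F576K', 'I285R', 'N149H', 'T218A']

Answer: F576K,I285R,N149H,T218A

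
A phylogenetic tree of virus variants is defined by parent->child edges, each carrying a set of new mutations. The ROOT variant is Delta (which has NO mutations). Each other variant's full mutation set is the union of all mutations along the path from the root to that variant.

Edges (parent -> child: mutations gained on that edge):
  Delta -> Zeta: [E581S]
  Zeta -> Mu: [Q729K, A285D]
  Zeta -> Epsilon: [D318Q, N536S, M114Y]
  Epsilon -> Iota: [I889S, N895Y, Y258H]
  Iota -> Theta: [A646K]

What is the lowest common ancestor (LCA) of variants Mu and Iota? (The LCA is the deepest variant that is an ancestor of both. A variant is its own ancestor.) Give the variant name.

Answer: Zeta

Derivation:
Path from root to Mu: Delta -> Zeta -> Mu
  ancestors of Mu: {Delta, Zeta, Mu}
Path from root to Iota: Delta -> Zeta -> Epsilon -> Iota
  ancestors of Iota: {Delta, Zeta, Epsilon, Iota}
Common ancestors: {Delta, Zeta}
Walk up from Iota: Iota (not in ancestors of Mu), Epsilon (not in ancestors of Mu), Zeta (in ancestors of Mu), Delta (in ancestors of Mu)
Deepest common ancestor (LCA) = Zeta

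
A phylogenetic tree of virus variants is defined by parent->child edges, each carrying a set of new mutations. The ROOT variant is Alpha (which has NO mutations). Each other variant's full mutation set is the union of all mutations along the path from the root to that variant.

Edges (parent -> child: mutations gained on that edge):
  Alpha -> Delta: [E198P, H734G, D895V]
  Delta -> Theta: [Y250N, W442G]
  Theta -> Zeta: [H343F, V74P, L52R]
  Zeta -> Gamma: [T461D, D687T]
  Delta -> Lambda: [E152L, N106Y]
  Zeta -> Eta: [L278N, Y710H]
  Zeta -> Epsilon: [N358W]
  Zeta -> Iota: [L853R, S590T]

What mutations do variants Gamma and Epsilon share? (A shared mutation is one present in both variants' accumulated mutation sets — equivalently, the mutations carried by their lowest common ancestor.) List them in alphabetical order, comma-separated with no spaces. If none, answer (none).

Answer: D895V,E198P,H343F,H734G,L52R,V74P,W442G,Y250N

Derivation:
Accumulating mutations along path to Gamma:
  At Alpha: gained [] -> total []
  At Delta: gained ['E198P', 'H734G', 'D895V'] -> total ['D895V', 'E198P', 'H734G']
  At Theta: gained ['Y250N', 'W442G'] -> total ['D895V', 'E198P', 'H734G', 'W442G', 'Y250N']
  At Zeta: gained ['H343F', 'V74P', 'L52R'] -> total ['D895V', 'E198P', 'H343F', 'H734G', 'L52R', 'V74P', 'W442G', 'Y250N']
  At Gamma: gained ['T461D', 'D687T'] -> total ['D687T', 'D895V', 'E198P', 'H343F', 'H734G', 'L52R', 'T461D', 'V74P', 'W442G', 'Y250N']
Mutations(Gamma) = ['D687T', 'D895V', 'E198P', 'H343F', 'H734G', 'L52R', 'T461D', 'V74P', 'W442G', 'Y250N']
Accumulating mutations along path to Epsilon:
  At Alpha: gained [] -> total []
  At Delta: gained ['E198P', 'H734G', 'D895V'] -> total ['D895V', 'E198P', 'H734G']
  At Theta: gained ['Y250N', 'W442G'] -> total ['D895V', 'E198P', 'H734G', 'W442G', 'Y250N']
  At Zeta: gained ['H343F', 'V74P', 'L52R'] -> total ['D895V', 'E198P', 'H343F', 'H734G', 'L52R', 'V74P', 'W442G', 'Y250N']
  At Epsilon: gained ['N358W'] -> total ['D895V', 'E198P', 'H343F', 'H734G', 'L52R', 'N358W', 'V74P', 'W442G', 'Y250N']
Mutations(Epsilon) = ['D895V', 'E198P', 'H343F', 'H734G', 'L52R', 'N358W', 'V74P', 'W442G', 'Y250N']
Intersection: ['D687T', 'D895V', 'E198P', 'H343F', 'H734G', 'L52R', 'T461D', 'V74P', 'W442G', 'Y250N'] ∩ ['D895V', 'E198P', 'H343F', 'H734G', 'L52R', 'N358W', 'V74P', 'W442G', 'Y250N'] = ['D895V', 'E198P', 'H343F', 'H734G', 'L52R', 'V74P', 'W442G', 'Y250N']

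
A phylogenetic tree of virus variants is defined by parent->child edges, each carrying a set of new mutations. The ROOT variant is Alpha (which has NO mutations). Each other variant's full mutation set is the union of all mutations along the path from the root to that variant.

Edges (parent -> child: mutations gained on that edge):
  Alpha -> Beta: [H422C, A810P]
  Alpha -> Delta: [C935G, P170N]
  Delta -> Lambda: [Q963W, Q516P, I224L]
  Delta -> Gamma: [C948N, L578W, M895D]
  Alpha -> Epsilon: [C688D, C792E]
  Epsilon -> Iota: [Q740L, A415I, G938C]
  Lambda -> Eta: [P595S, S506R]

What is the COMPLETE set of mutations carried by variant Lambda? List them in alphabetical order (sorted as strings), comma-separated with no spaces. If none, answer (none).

Answer: C935G,I224L,P170N,Q516P,Q963W

Derivation:
At Alpha: gained [] -> total []
At Delta: gained ['C935G', 'P170N'] -> total ['C935G', 'P170N']
At Lambda: gained ['Q963W', 'Q516P', 'I224L'] -> total ['C935G', 'I224L', 'P170N', 'Q516P', 'Q963W']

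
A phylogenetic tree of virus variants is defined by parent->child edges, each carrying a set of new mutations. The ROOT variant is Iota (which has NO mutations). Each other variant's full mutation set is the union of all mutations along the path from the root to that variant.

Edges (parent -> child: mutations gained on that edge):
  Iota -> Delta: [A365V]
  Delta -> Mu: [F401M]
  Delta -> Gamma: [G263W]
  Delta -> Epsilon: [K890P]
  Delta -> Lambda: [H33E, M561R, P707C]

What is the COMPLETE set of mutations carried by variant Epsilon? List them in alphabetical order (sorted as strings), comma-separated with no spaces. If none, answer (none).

At Iota: gained [] -> total []
At Delta: gained ['A365V'] -> total ['A365V']
At Epsilon: gained ['K890P'] -> total ['A365V', 'K890P']

Answer: A365V,K890P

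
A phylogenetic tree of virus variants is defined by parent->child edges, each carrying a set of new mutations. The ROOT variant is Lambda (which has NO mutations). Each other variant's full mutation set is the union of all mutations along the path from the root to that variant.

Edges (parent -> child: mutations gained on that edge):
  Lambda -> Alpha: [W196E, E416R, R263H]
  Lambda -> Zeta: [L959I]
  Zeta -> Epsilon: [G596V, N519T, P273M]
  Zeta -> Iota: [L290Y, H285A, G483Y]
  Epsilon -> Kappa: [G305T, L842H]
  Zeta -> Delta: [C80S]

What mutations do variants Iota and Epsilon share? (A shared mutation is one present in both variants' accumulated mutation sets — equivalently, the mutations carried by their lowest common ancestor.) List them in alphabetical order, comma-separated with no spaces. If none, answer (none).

Accumulating mutations along path to Iota:
  At Lambda: gained [] -> total []
  At Zeta: gained ['L959I'] -> total ['L959I']
  At Iota: gained ['L290Y', 'H285A', 'G483Y'] -> total ['G483Y', 'H285A', 'L290Y', 'L959I']
Mutations(Iota) = ['G483Y', 'H285A', 'L290Y', 'L959I']
Accumulating mutations along path to Epsilon:
  At Lambda: gained [] -> total []
  At Zeta: gained ['L959I'] -> total ['L959I']
  At Epsilon: gained ['G596V', 'N519T', 'P273M'] -> total ['G596V', 'L959I', 'N519T', 'P273M']
Mutations(Epsilon) = ['G596V', 'L959I', 'N519T', 'P273M']
Intersection: ['G483Y', 'H285A', 'L290Y', 'L959I'] ∩ ['G596V', 'L959I', 'N519T', 'P273M'] = ['L959I']

Answer: L959I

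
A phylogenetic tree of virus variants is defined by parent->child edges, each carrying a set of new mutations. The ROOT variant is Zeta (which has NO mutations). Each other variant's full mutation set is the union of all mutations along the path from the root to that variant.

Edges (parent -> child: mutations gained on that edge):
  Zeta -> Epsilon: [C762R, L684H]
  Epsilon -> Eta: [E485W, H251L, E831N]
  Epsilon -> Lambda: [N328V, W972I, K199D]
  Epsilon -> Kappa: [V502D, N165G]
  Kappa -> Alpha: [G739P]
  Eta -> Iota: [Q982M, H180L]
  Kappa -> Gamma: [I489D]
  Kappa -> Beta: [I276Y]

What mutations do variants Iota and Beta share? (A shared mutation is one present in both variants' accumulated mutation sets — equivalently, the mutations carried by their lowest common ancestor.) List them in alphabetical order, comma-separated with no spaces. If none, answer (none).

Answer: C762R,L684H

Derivation:
Accumulating mutations along path to Iota:
  At Zeta: gained [] -> total []
  At Epsilon: gained ['C762R', 'L684H'] -> total ['C762R', 'L684H']
  At Eta: gained ['E485W', 'H251L', 'E831N'] -> total ['C762R', 'E485W', 'E831N', 'H251L', 'L684H']
  At Iota: gained ['Q982M', 'H180L'] -> total ['C762R', 'E485W', 'E831N', 'H180L', 'H251L', 'L684H', 'Q982M']
Mutations(Iota) = ['C762R', 'E485W', 'E831N', 'H180L', 'H251L', 'L684H', 'Q982M']
Accumulating mutations along path to Beta:
  At Zeta: gained [] -> total []
  At Epsilon: gained ['C762R', 'L684H'] -> total ['C762R', 'L684H']
  At Kappa: gained ['V502D', 'N165G'] -> total ['C762R', 'L684H', 'N165G', 'V502D']
  At Beta: gained ['I276Y'] -> total ['C762R', 'I276Y', 'L684H', 'N165G', 'V502D']
Mutations(Beta) = ['C762R', 'I276Y', 'L684H', 'N165G', 'V502D']
Intersection: ['C762R', 'E485W', 'E831N', 'H180L', 'H251L', 'L684H', 'Q982M'] ∩ ['C762R', 'I276Y', 'L684H', 'N165G', 'V502D'] = ['C762R', 'L684H']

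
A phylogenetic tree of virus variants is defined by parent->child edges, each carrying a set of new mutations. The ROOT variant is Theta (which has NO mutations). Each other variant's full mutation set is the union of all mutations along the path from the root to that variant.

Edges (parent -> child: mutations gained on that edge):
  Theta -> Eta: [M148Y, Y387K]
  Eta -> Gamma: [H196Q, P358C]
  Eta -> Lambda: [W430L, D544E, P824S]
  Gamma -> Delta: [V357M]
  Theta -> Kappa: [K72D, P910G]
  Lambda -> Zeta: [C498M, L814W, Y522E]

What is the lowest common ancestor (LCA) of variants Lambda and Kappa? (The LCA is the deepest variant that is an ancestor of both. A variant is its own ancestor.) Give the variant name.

Path from root to Lambda: Theta -> Eta -> Lambda
  ancestors of Lambda: {Theta, Eta, Lambda}
Path from root to Kappa: Theta -> Kappa
  ancestors of Kappa: {Theta, Kappa}
Common ancestors: {Theta}
Walk up from Kappa: Kappa (not in ancestors of Lambda), Theta (in ancestors of Lambda)
Deepest common ancestor (LCA) = Theta

Answer: Theta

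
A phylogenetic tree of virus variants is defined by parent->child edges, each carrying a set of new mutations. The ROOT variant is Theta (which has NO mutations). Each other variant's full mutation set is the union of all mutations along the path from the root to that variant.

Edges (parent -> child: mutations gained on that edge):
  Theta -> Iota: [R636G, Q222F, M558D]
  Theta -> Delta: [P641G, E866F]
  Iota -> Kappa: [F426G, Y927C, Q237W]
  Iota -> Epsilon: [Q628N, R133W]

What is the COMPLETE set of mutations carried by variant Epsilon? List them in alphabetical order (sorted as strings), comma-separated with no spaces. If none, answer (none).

At Theta: gained [] -> total []
At Iota: gained ['R636G', 'Q222F', 'M558D'] -> total ['M558D', 'Q222F', 'R636G']
At Epsilon: gained ['Q628N', 'R133W'] -> total ['M558D', 'Q222F', 'Q628N', 'R133W', 'R636G']

Answer: M558D,Q222F,Q628N,R133W,R636G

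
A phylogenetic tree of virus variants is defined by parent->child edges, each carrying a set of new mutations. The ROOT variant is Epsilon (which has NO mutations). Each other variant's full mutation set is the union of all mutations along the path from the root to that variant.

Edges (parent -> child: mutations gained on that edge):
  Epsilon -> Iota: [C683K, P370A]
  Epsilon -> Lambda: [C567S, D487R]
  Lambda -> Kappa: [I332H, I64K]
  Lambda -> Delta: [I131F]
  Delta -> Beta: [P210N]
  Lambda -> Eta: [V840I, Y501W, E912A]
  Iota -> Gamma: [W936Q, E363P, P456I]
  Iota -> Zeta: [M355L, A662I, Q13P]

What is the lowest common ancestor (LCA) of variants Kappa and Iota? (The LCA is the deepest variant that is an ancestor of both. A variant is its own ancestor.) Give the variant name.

Answer: Epsilon

Derivation:
Path from root to Kappa: Epsilon -> Lambda -> Kappa
  ancestors of Kappa: {Epsilon, Lambda, Kappa}
Path from root to Iota: Epsilon -> Iota
  ancestors of Iota: {Epsilon, Iota}
Common ancestors: {Epsilon}
Walk up from Iota: Iota (not in ancestors of Kappa), Epsilon (in ancestors of Kappa)
Deepest common ancestor (LCA) = Epsilon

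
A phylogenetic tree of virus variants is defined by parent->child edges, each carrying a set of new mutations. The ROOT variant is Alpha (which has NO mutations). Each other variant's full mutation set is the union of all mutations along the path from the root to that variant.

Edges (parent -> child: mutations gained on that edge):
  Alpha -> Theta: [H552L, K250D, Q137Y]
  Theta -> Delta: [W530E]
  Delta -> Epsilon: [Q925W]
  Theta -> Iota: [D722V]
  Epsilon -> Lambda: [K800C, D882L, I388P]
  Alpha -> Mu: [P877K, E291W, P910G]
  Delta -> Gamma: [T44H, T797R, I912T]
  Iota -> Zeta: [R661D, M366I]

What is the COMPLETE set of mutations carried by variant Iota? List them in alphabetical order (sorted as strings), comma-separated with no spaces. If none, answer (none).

Answer: D722V,H552L,K250D,Q137Y

Derivation:
At Alpha: gained [] -> total []
At Theta: gained ['H552L', 'K250D', 'Q137Y'] -> total ['H552L', 'K250D', 'Q137Y']
At Iota: gained ['D722V'] -> total ['D722V', 'H552L', 'K250D', 'Q137Y']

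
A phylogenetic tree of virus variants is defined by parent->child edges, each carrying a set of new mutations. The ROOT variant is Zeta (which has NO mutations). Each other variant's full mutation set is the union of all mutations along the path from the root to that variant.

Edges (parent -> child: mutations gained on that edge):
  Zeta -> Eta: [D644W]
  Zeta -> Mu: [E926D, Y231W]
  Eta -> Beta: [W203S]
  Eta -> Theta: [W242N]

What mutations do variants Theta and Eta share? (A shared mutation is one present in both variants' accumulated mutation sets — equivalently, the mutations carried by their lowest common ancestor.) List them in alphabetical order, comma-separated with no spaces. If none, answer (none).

Accumulating mutations along path to Theta:
  At Zeta: gained [] -> total []
  At Eta: gained ['D644W'] -> total ['D644W']
  At Theta: gained ['W242N'] -> total ['D644W', 'W242N']
Mutations(Theta) = ['D644W', 'W242N']
Accumulating mutations along path to Eta:
  At Zeta: gained [] -> total []
  At Eta: gained ['D644W'] -> total ['D644W']
Mutations(Eta) = ['D644W']
Intersection: ['D644W', 'W242N'] ∩ ['D644W'] = ['D644W']

Answer: D644W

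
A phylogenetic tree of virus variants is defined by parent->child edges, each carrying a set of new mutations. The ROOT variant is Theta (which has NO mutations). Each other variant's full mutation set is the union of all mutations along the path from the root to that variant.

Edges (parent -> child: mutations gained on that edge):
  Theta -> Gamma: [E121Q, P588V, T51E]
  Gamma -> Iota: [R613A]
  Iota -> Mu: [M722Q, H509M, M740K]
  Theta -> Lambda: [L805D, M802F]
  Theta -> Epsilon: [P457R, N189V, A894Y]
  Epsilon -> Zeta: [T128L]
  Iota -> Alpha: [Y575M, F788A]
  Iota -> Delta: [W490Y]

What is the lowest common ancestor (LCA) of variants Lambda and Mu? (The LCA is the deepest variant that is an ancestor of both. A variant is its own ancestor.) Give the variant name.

Path from root to Lambda: Theta -> Lambda
  ancestors of Lambda: {Theta, Lambda}
Path from root to Mu: Theta -> Gamma -> Iota -> Mu
  ancestors of Mu: {Theta, Gamma, Iota, Mu}
Common ancestors: {Theta}
Walk up from Mu: Mu (not in ancestors of Lambda), Iota (not in ancestors of Lambda), Gamma (not in ancestors of Lambda), Theta (in ancestors of Lambda)
Deepest common ancestor (LCA) = Theta

Answer: Theta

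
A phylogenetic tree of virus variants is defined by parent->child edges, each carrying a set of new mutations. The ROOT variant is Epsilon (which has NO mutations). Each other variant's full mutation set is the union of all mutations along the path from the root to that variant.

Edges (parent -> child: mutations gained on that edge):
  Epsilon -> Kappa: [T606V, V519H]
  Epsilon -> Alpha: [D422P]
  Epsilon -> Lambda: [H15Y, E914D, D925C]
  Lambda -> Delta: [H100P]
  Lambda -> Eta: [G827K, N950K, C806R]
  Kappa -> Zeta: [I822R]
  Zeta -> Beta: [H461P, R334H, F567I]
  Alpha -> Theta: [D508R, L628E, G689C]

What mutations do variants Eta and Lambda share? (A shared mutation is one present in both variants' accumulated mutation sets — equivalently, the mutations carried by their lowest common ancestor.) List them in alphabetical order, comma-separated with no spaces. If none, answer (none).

Answer: D925C,E914D,H15Y

Derivation:
Accumulating mutations along path to Eta:
  At Epsilon: gained [] -> total []
  At Lambda: gained ['H15Y', 'E914D', 'D925C'] -> total ['D925C', 'E914D', 'H15Y']
  At Eta: gained ['G827K', 'N950K', 'C806R'] -> total ['C806R', 'D925C', 'E914D', 'G827K', 'H15Y', 'N950K']
Mutations(Eta) = ['C806R', 'D925C', 'E914D', 'G827K', 'H15Y', 'N950K']
Accumulating mutations along path to Lambda:
  At Epsilon: gained [] -> total []
  At Lambda: gained ['H15Y', 'E914D', 'D925C'] -> total ['D925C', 'E914D', 'H15Y']
Mutations(Lambda) = ['D925C', 'E914D', 'H15Y']
Intersection: ['C806R', 'D925C', 'E914D', 'G827K', 'H15Y', 'N950K'] ∩ ['D925C', 'E914D', 'H15Y'] = ['D925C', 'E914D', 'H15Y']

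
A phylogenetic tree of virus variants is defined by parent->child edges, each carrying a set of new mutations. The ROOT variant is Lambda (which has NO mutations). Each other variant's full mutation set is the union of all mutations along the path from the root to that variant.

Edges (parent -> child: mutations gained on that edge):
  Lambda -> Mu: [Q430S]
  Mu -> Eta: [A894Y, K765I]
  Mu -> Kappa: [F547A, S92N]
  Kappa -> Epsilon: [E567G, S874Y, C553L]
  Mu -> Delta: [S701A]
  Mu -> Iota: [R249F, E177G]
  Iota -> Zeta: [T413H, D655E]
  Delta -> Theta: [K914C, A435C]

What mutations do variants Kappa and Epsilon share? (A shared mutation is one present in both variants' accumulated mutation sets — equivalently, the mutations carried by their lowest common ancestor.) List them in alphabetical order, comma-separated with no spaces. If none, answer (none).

Accumulating mutations along path to Kappa:
  At Lambda: gained [] -> total []
  At Mu: gained ['Q430S'] -> total ['Q430S']
  At Kappa: gained ['F547A', 'S92N'] -> total ['F547A', 'Q430S', 'S92N']
Mutations(Kappa) = ['F547A', 'Q430S', 'S92N']
Accumulating mutations along path to Epsilon:
  At Lambda: gained [] -> total []
  At Mu: gained ['Q430S'] -> total ['Q430S']
  At Kappa: gained ['F547A', 'S92N'] -> total ['F547A', 'Q430S', 'S92N']
  At Epsilon: gained ['E567G', 'S874Y', 'C553L'] -> total ['C553L', 'E567G', 'F547A', 'Q430S', 'S874Y', 'S92N']
Mutations(Epsilon) = ['C553L', 'E567G', 'F547A', 'Q430S', 'S874Y', 'S92N']
Intersection: ['F547A', 'Q430S', 'S92N'] ∩ ['C553L', 'E567G', 'F547A', 'Q430S', 'S874Y', 'S92N'] = ['F547A', 'Q430S', 'S92N']

Answer: F547A,Q430S,S92N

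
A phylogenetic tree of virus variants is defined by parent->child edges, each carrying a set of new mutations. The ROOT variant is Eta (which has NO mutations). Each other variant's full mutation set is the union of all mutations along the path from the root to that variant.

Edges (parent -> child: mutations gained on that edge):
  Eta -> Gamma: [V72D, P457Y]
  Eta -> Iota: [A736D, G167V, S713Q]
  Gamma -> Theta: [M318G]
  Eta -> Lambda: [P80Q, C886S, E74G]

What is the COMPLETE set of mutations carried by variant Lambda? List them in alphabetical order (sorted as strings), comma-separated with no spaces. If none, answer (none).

Answer: C886S,E74G,P80Q

Derivation:
At Eta: gained [] -> total []
At Lambda: gained ['P80Q', 'C886S', 'E74G'] -> total ['C886S', 'E74G', 'P80Q']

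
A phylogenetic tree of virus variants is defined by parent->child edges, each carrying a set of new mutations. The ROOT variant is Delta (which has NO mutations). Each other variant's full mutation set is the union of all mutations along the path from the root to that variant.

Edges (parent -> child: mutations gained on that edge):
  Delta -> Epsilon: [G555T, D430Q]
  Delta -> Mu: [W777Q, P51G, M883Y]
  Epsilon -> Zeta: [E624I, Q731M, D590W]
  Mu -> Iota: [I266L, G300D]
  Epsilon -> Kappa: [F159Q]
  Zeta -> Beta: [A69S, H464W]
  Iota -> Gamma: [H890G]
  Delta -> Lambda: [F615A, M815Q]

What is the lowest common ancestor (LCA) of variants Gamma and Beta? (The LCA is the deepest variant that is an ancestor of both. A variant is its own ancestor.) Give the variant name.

Answer: Delta

Derivation:
Path from root to Gamma: Delta -> Mu -> Iota -> Gamma
  ancestors of Gamma: {Delta, Mu, Iota, Gamma}
Path from root to Beta: Delta -> Epsilon -> Zeta -> Beta
  ancestors of Beta: {Delta, Epsilon, Zeta, Beta}
Common ancestors: {Delta}
Walk up from Beta: Beta (not in ancestors of Gamma), Zeta (not in ancestors of Gamma), Epsilon (not in ancestors of Gamma), Delta (in ancestors of Gamma)
Deepest common ancestor (LCA) = Delta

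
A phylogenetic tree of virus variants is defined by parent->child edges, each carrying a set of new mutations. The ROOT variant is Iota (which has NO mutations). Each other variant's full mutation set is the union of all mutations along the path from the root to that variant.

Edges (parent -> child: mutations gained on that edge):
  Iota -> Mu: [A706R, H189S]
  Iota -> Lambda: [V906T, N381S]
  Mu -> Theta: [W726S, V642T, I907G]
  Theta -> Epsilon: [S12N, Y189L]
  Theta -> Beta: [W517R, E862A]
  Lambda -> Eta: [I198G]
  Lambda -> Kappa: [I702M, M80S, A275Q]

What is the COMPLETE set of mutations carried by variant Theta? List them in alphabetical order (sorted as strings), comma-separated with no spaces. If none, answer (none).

At Iota: gained [] -> total []
At Mu: gained ['A706R', 'H189S'] -> total ['A706R', 'H189S']
At Theta: gained ['W726S', 'V642T', 'I907G'] -> total ['A706R', 'H189S', 'I907G', 'V642T', 'W726S']

Answer: A706R,H189S,I907G,V642T,W726S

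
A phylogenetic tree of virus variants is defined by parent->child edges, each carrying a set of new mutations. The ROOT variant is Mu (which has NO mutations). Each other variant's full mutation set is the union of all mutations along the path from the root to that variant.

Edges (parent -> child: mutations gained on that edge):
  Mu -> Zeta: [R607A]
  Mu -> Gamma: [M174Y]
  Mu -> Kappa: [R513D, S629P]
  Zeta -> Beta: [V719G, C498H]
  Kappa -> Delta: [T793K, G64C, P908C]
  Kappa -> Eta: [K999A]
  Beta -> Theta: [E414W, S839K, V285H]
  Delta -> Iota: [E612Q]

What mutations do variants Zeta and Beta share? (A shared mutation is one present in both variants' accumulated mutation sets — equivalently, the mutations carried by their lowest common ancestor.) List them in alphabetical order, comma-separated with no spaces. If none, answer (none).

Answer: R607A

Derivation:
Accumulating mutations along path to Zeta:
  At Mu: gained [] -> total []
  At Zeta: gained ['R607A'] -> total ['R607A']
Mutations(Zeta) = ['R607A']
Accumulating mutations along path to Beta:
  At Mu: gained [] -> total []
  At Zeta: gained ['R607A'] -> total ['R607A']
  At Beta: gained ['V719G', 'C498H'] -> total ['C498H', 'R607A', 'V719G']
Mutations(Beta) = ['C498H', 'R607A', 'V719G']
Intersection: ['R607A'] ∩ ['C498H', 'R607A', 'V719G'] = ['R607A']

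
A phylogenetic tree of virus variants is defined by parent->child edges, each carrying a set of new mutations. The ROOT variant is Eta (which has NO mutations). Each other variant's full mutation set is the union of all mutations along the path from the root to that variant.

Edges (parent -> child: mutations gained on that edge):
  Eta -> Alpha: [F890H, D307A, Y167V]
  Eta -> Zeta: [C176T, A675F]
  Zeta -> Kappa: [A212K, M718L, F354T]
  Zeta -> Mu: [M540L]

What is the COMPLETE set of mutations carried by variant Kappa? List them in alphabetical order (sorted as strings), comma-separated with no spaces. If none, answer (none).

At Eta: gained [] -> total []
At Zeta: gained ['C176T', 'A675F'] -> total ['A675F', 'C176T']
At Kappa: gained ['A212K', 'M718L', 'F354T'] -> total ['A212K', 'A675F', 'C176T', 'F354T', 'M718L']

Answer: A212K,A675F,C176T,F354T,M718L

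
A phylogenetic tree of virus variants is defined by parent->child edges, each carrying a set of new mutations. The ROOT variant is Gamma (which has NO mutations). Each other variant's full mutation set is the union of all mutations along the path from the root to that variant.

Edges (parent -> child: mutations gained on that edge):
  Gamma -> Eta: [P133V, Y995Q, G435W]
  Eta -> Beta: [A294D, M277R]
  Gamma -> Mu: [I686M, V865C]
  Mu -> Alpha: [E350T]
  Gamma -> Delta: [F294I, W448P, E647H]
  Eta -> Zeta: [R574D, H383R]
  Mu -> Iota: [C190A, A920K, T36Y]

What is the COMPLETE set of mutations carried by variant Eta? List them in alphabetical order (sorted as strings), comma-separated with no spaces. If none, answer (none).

Answer: G435W,P133V,Y995Q

Derivation:
At Gamma: gained [] -> total []
At Eta: gained ['P133V', 'Y995Q', 'G435W'] -> total ['G435W', 'P133V', 'Y995Q']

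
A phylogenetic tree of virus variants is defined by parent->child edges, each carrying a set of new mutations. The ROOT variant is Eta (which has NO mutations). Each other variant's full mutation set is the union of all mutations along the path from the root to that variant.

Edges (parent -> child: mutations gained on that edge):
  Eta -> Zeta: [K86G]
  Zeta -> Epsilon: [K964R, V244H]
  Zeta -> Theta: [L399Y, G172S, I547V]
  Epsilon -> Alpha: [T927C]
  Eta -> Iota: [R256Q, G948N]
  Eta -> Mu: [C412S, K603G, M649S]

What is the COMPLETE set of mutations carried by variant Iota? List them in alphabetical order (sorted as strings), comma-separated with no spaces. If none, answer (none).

At Eta: gained [] -> total []
At Iota: gained ['R256Q', 'G948N'] -> total ['G948N', 'R256Q']

Answer: G948N,R256Q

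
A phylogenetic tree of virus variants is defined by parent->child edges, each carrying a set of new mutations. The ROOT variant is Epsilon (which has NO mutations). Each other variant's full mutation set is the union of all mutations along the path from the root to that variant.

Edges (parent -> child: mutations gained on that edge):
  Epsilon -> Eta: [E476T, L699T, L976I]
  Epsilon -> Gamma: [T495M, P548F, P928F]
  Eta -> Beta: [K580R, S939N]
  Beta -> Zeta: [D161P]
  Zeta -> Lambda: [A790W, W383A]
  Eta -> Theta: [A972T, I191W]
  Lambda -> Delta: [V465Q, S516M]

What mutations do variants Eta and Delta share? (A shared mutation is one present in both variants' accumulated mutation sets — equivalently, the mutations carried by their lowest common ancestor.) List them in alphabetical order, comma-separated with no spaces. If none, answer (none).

Accumulating mutations along path to Eta:
  At Epsilon: gained [] -> total []
  At Eta: gained ['E476T', 'L699T', 'L976I'] -> total ['E476T', 'L699T', 'L976I']
Mutations(Eta) = ['E476T', 'L699T', 'L976I']
Accumulating mutations along path to Delta:
  At Epsilon: gained [] -> total []
  At Eta: gained ['E476T', 'L699T', 'L976I'] -> total ['E476T', 'L699T', 'L976I']
  At Beta: gained ['K580R', 'S939N'] -> total ['E476T', 'K580R', 'L699T', 'L976I', 'S939N']
  At Zeta: gained ['D161P'] -> total ['D161P', 'E476T', 'K580R', 'L699T', 'L976I', 'S939N']
  At Lambda: gained ['A790W', 'W383A'] -> total ['A790W', 'D161P', 'E476T', 'K580R', 'L699T', 'L976I', 'S939N', 'W383A']
  At Delta: gained ['V465Q', 'S516M'] -> total ['A790W', 'D161P', 'E476T', 'K580R', 'L699T', 'L976I', 'S516M', 'S939N', 'V465Q', 'W383A']
Mutations(Delta) = ['A790W', 'D161P', 'E476T', 'K580R', 'L699T', 'L976I', 'S516M', 'S939N', 'V465Q', 'W383A']
Intersection: ['E476T', 'L699T', 'L976I'] ∩ ['A790W', 'D161P', 'E476T', 'K580R', 'L699T', 'L976I', 'S516M', 'S939N', 'V465Q', 'W383A'] = ['E476T', 'L699T', 'L976I']

Answer: E476T,L699T,L976I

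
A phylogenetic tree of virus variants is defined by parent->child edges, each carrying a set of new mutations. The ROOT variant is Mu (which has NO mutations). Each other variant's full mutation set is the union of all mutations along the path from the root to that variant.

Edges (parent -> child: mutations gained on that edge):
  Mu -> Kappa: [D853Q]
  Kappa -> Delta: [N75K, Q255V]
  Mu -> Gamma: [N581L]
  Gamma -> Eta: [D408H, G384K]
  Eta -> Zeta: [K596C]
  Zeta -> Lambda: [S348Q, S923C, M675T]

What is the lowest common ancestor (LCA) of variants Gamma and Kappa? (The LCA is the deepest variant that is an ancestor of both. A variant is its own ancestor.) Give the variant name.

Answer: Mu

Derivation:
Path from root to Gamma: Mu -> Gamma
  ancestors of Gamma: {Mu, Gamma}
Path from root to Kappa: Mu -> Kappa
  ancestors of Kappa: {Mu, Kappa}
Common ancestors: {Mu}
Walk up from Kappa: Kappa (not in ancestors of Gamma), Mu (in ancestors of Gamma)
Deepest common ancestor (LCA) = Mu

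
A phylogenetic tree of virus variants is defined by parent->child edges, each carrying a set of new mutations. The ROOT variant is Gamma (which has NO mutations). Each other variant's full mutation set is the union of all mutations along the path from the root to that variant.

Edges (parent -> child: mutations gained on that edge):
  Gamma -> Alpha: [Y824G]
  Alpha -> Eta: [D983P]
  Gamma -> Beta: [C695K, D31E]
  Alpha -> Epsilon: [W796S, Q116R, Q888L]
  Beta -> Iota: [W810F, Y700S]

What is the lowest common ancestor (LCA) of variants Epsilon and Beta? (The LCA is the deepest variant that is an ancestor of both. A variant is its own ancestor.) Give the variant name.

Answer: Gamma

Derivation:
Path from root to Epsilon: Gamma -> Alpha -> Epsilon
  ancestors of Epsilon: {Gamma, Alpha, Epsilon}
Path from root to Beta: Gamma -> Beta
  ancestors of Beta: {Gamma, Beta}
Common ancestors: {Gamma}
Walk up from Beta: Beta (not in ancestors of Epsilon), Gamma (in ancestors of Epsilon)
Deepest common ancestor (LCA) = Gamma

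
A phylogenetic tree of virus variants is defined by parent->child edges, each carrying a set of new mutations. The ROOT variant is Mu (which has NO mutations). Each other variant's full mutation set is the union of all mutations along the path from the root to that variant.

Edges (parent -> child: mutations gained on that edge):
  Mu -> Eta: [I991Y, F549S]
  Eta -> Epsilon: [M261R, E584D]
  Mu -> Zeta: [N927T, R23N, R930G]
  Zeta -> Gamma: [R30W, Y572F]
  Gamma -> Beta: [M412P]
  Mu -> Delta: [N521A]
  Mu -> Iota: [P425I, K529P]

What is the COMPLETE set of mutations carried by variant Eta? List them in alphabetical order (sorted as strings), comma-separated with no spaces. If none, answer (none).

At Mu: gained [] -> total []
At Eta: gained ['I991Y', 'F549S'] -> total ['F549S', 'I991Y']

Answer: F549S,I991Y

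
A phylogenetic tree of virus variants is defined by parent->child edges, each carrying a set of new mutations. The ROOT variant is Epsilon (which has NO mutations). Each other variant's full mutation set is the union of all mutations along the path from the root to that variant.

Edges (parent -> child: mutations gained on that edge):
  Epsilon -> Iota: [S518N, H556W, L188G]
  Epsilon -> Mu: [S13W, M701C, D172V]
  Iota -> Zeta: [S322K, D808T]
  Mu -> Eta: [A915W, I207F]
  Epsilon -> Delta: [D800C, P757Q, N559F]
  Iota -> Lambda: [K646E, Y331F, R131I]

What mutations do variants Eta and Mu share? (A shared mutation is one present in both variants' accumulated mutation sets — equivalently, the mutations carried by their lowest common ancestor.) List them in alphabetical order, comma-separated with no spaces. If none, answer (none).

Accumulating mutations along path to Eta:
  At Epsilon: gained [] -> total []
  At Mu: gained ['S13W', 'M701C', 'D172V'] -> total ['D172V', 'M701C', 'S13W']
  At Eta: gained ['A915W', 'I207F'] -> total ['A915W', 'D172V', 'I207F', 'M701C', 'S13W']
Mutations(Eta) = ['A915W', 'D172V', 'I207F', 'M701C', 'S13W']
Accumulating mutations along path to Mu:
  At Epsilon: gained [] -> total []
  At Mu: gained ['S13W', 'M701C', 'D172V'] -> total ['D172V', 'M701C', 'S13W']
Mutations(Mu) = ['D172V', 'M701C', 'S13W']
Intersection: ['A915W', 'D172V', 'I207F', 'M701C', 'S13W'] ∩ ['D172V', 'M701C', 'S13W'] = ['D172V', 'M701C', 'S13W']

Answer: D172V,M701C,S13W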